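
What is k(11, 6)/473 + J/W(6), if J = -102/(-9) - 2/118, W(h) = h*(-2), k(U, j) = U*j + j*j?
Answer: -730771/1004652 ≈ -0.72739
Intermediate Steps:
k(U, j) = j² + U*j (k(U, j) = U*j + j² = j² + U*j)
W(h) = -2*h
J = 2003/177 (J = -102*(-⅑) - 2*1/118 = 34/3 - 1/59 = 2003/177 ≈ 11.316)
k(11, 6)/473 + J/W(6) = (6*(11 + 6))/473 + 2003/(177*((-2*6))) = (6*17)*(1/473) + (2003/177)/(-12) = 102*(1/473) + (2003/177)*(-1/12) = 102/473 - 2003/2124 = -730771/1004652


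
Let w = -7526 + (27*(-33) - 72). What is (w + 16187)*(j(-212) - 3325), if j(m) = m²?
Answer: 320383062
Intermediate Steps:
w = -8489 (w = -7526 + (-891 - 72) = -7526 - 963 = -8489)
(w + 16187)*(j(-212) - 3325) = (-8489 + 16187)*((-212)² - 3325) = 7698*(44944 - 3325) = 7698*41619 = 320383062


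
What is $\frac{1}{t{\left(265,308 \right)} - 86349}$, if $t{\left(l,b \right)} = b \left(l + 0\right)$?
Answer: $- \frac{1}{4729} \approx -0.00021146$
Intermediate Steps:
$t{\left(l,b \right)} = b l$
$\frac{1}{t{\left(265,308 \right)} - 86349} = \frac{1}{308 \cdot 265 - 86349} = \frac{1}{81620 - 86349} = \frac{1}{-4729} = - \frac{1}{4729}$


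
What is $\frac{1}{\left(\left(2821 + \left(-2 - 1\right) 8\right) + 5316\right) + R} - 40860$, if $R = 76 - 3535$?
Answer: $- \frac{190162439}{4654} \approx -40860.0$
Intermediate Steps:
$R = -3459$ ($R = 76 - 3535 = -3459$)
$\frac{1}{\left(\left(2821 + \left(-2 - 1\right) 8\right) + 5316\right) + R} - 40860 = \frac{1}{\left(\left(2821 + \left(-2 - 1\right) 8\right) + 5316\right) - 3459} - 40860 = \frac{1}{\left(\left(2821 - 24\right) + 5316\right) - 3459} - 40860 = \frac{1}{\left(2797 + 5316\right) - 3459} - 40860 = \frac{1}{8113 - 3459} - 40860 = \frac{1}{4654} - 40860 = - \frac{190162439}{4654}$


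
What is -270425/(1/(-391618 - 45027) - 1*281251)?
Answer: 118079724125/122806842896 ≈ 0.96151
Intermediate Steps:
-270425/(1/(-391618 - 45027) - 1*281251) = -270425/(1/(-436645) - 281251) = -270425/(-1/436645 - 281251) = -270425/(-122806842896/436645) = -270425*(-436645/122806842896) = 118079724125/122806842896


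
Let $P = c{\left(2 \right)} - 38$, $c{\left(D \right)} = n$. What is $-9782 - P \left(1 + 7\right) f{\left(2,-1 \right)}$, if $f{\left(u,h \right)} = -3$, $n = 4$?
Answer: $-10598$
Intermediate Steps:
$c{\left(D \right)} = 4$
$P = -34$ ($P = 4 - 38 = -34$)
$-9782 - P \left(1 + 7\right) f{\left(2,-1 \right)} = -9782 - - 34 \left(1 + 7\right) \left(-3\right) = -9782 - - 34 \cdot 8 \left(-3\right) = -9782 - \left(-34\right) \left(-24\right) = -9782 - 816 = -10598$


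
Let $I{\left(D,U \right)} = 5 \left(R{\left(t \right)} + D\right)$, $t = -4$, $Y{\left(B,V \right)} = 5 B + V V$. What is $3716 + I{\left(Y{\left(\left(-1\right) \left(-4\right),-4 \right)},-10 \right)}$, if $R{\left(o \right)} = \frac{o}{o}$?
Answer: $3901$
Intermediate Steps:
$Y{\left(B,V \right)} = V^{2} + 5 B$ ($Y{\left(B,V \right)} = 5 B + V^{2} = V^{2} + 5 B$)
$R{\left(o \right)} = 1$
$I{\left(D,U \right)} = 5 + 5 D$ ($I{\left(D,U \right)} = 5 \left(1 + D\right) = 5 + 5 D$)
$3716 + I{\left(Y{\left(\left(-1\right) \left(-4\right),-4 \right)},-10 \right)} = 3716 + \left(5 + 5 \left(\left(-4\right)^{2} + 5 \left(\left(-1\right) \left(-4\right)\right)\right)\right) = 3716 + \left(5 + 5 \left(16 + 5 \cdot 4\right)\right) = 3716 + \left(5 + 5 \left(16 + 20\right)\right) = 3716 + \left(5 + 5 \cdot 36\right) = 3716 + \left(5 + 180\right) = 3716 + 185 = 3901$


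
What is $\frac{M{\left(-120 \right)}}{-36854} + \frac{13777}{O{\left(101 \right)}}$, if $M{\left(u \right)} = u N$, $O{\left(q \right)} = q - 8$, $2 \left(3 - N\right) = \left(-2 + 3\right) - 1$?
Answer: $\frac{253885519}{1713711} \approx 148.15$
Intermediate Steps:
$N = 3$ ($N = 3 - \frac{\left(-2 + 3\right) - 1}{2} = 3 - \frac{1 - 1}{2} = 3 - 0 = 3 + 0 = 3$)
$O{\left(q \right)} = -8 + q$
$M{\left(u \right)} = 3 u$ ($M{\left(u \right)} = u 3 = 3 u$)
$\frac{M{\left(-120 \right)}}{-36854} + \frac{13777}{O{\left(101 \right)}} = \frac{3 \left(-120\right)}{-36854} + \frac{13777}{-8 + 101} = \left(-360\right) \left(- \frac{1}{36854}\right) + \frac{13777}{93} = \frac{180}{18427} + 13777 \cdot \frac{1}{93} = \frac{180}{18427} + \frac{13777}{93} = \frac{253885519}{1713711}$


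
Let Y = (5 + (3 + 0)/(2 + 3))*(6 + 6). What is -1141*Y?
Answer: -383376/5 ≈ -76675.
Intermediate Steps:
Y = 336/5 (Y = (5 + 3/5)*12 = (5 + 3*(⅕))*12 = (5 + ⅗)*12 = (28/5)*12 = 336/5 ≈ 67.200)
-1141*Y = -1141*336/5 = -383376/5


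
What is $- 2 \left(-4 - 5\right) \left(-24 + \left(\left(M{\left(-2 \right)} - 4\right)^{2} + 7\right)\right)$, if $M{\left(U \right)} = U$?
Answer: $342$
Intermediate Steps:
$- 2 \left(-4 - 5\right) \left(-24 + \left(\left(M{\left(-2 \right)} - 4\right)^{2} + 7\right)\right) = - 2 \left(-4 - 5\right) \left(-24 + \left(\left(-2 - 4\right)^{2} + 7\right)\right) = \left(-2\right) \left(-9\right) \left(-24 + \left(\left(-6\right)^{2} + 7\right)\right) = 18 \left(-24 + \left(36 + 7\right)\right) = 18 \left(-24 + 43\right) = 18 \cdot 19 = 342$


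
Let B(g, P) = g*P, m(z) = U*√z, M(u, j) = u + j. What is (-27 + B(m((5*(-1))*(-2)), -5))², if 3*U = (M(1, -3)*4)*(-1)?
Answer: 22561/9 + 720*√10 ≈ 4783.6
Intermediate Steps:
M(u, j) = j + u
U = 8/3 (U = (((-3 + 1)*4)*(-1))/3 = (-2*4*(-1))/3 = (-8*(-1))/3 = (⅓)*8 = 8/3 ≈ 2.6667)
m(z) = 8*√z/3
B(g, P) = P*g
(-27 + B(m((5*(-1))*(-2)), -5))² = (-27 - 40*√((5*(-1))*(-2))/3)² = (-27 - 40*√(-5*(-2))/3)² = (-27 - 40*√10/3)²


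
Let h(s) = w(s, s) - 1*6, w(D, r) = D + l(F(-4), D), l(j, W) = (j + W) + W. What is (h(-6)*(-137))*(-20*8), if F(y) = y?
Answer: -613760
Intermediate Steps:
l(j, W) = j + 2*W (l(j, W) = (W + j) + W = j + 2*W)
w(D, r) = -4 + 3*D (w(D, r) = D + (-4 + 2*D) = -4 + 3*D)
h(s) = -10 + 3*s (h(s) = (-4 + 3*s) - 1*6 = (-4 + 3*s) - 6 = -10 + 3*s)
(h(-6)*(-137))*(-20*8) = ((-10 + 3*(-6))*(-137))*(-20*8) = ((-10 - 18)*(-137))*(-160) = -28*(-137)*(-160) = 3836*(-160) = -613760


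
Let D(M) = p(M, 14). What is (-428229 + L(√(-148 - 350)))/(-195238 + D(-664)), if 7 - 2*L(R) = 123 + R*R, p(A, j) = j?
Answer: 214019/97612 ≈ 2.1925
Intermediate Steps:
L(R) = -58 - R²/2 (L(R) = 7/2 - (123 + R*R)/2 = 7/2 - (123 + R²)/2 = 7/2 + (-123/2 - R²/2) = -58 - R²/2)
D(M) = 14
(-428229 + L(√(-148 - 350)))/(-195238 + D(-664)) = (-428229 + (-58 - (√(-148 - 350))²/2))/(-195238 + 14) = (-428229 + (-58 - (√(-498))²/2))/(-195224) = (-428229 + (-58 - (I*√498)²/2))*(-1/195224) = (-428229 + (-58 - ½*(-498)))*(-1/195224) = (-428229 + (-58 + 249))*(-1/195224) = (-428229 + 191)*(-1/195224) = -428038*(-1/195224) = 214019/97612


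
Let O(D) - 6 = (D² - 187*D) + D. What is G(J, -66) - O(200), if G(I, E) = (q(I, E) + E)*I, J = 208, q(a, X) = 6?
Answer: -15286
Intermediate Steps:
O(D) = 6 + D² - 186*D (O(D) = 6 + ((D² - 187*D) + D) = 6 + (D² - 186*D) = 6 + D² - 186*D)
G(I, E) = I*(6 + E) (G(I, E) = (6 + E)*I = I*(6 + E))
G(J, -66) - O(200) = 208*(6 - 66) - (6 + 200² - 186*200) = 208*(-60) - (6 + 40000 - 37200) = -12480 - 1*2806 = -12480 - 2806 = -15286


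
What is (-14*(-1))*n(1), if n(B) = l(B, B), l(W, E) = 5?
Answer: 70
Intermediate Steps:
n(B) = 5
(-14*(-1))*n(1) = -14*(-1)*5 = 14*5 = 70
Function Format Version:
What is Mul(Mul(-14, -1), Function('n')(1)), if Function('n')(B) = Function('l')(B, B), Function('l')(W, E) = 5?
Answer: 70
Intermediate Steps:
Function('n')(B) = 5
Mul(Mul(-14, -1), Function('n')(1)) = Mul(Mul(-14, -1), 5) = Mul(14, 5) = 70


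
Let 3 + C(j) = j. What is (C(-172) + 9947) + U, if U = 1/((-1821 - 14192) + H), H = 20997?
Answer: 48703649/4984 ≈ 9772.0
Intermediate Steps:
C(j) = -3 + j
U = 1/4984 (U = 1/((-1821 - 14192) + 20997) = 1/(-16013 + 20997) = 1/4984 ≈ 0.00020064)
(C(-172) + 9947) + U = ((-3 - 172) + 9947) + 1/4984 = (-175 + 9947) + 1/4984 = 9772 + 1/4984 = 48703649/4984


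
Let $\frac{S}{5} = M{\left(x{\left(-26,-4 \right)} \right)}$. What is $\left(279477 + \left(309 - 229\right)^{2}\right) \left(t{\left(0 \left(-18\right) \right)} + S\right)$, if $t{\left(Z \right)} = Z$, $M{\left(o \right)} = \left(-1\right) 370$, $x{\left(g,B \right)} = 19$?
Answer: $-528872450$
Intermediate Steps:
$M{\left(o \right)} = -370$
$S = -1850$ ($S = 5 \left(-370\right) = -1850$)
$\left(279477 + \left(309 - 229\right)^{2}\right) \left(t{\left(0 \left(-18\right) \right)} + S\right) = \left(279477 + \left(309 - 229\right)^{2}\right) \left(0 \left(-18\right) - 1850\right) = \left(279477 + 80^{2}\right) \left(0 - 1850\right) = \left(279477 + 6400\right) \left(-1850\right) = 285877 \left(-1850\right) = -528872450$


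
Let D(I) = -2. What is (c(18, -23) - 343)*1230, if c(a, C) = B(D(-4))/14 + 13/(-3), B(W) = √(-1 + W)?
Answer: -427220 + 615*I*√3/7 ≈ -4.2722e+5 + 152.17*I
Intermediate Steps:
c(a, C) = -13/3 + I*√3/14 (c(a, C) = √(-1 - 2)/14 + 13/(-3) = √(-3)*(1/14) + 13*(-⅓) = (I*√3)*(1/14) - 13/3 = I*√3/14 - 13/3 = -13/3 + I*√3/14)
(c(18, -23) - 343)*1230 = ((-13/3 + I*√3/14) - 343)*1230 = (-1042/3 + I*√3/14)*1230 = -427220 + 615*I*√3/7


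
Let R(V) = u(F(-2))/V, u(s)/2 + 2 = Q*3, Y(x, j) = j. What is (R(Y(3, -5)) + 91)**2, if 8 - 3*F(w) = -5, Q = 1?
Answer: 205209/25 ≈ 8208.4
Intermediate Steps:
F(w) = 13/3 (F(w) = 8/3 - 1/3*(-5) = 8/3 + 5/3 = 13/3)
u(s) = 2 (u(s) = -4 + 2*(1*3) = -4 + 2*3 = -4 + 6 = 2)
R(V) = 2/V
(R(Y(3, -5)) + 91)**2 = (2/(-5) + 91)**2 = (2*(-1/5) + 91)**2 = (-2/5 + 91)**2 = (453/5)**2 = 205209/25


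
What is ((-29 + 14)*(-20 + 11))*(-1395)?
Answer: -188325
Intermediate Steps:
((-29 + 14)*(-20 + 11))*(-1395) = -15*(-9)*(-1395) = 135*(-1395) = -188325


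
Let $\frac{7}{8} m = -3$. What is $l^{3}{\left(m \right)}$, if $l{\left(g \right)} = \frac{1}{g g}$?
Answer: $\frac{117649}{191102976} \approx 0.00061563$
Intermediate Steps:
$m = - \frac{24}{7}$ ($m = \frac{8}{7} \left(-3\right) = - \frac{24}{7} \approx -3.4286$)
$l{\left(g \right)} = \frac{1}{g^{2}}$
$l^{3}{\left(m \right)} = \left(\frac{1}{\frac{576}{49}}\right)^{3} = \left(\frac{49}{576}\right)^{3} = \frac{117649}{191102976}$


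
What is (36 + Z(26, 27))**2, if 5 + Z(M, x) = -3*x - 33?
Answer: 6889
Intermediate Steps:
Z(M, x) = -38 - 3*x (Z(M, x) = -5 + (-3*x - 33) = -5 + (-33 - 3*x) = -38 - 3*x)
(36 + Z(26, 27))**2 = (36 + (-38 - 3*27))**2 = (36 + (-38 - 81))**2 = (36 - 119)**2 = (-83)**2 = 6889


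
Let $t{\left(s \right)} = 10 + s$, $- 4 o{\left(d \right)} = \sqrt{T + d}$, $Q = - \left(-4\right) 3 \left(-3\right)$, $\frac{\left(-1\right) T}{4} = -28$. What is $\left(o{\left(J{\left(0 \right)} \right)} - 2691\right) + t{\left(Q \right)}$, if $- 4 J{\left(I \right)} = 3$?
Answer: $-2717 - \frac{\sqrt{445}}{8} \approx -2719.6$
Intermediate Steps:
$T = 112$ ($T = \left(-4\right) \left(-28\right) = 112$)
$J{\left(I \right)} = - \frac{3}{4}$ ($J{\left(I \right)} = \left(- \frac{1}{4}\right) 3 = - \frac{3}{4}$)
$Q = -36$ ($Q = - \left(-12\right) \left(-3\right) = \left(-1\right) 36 = -36$)
$o{\left(d \right)} = - \frac{\sqrt{112 + d}}{4}$
$\left(o{\left(J{\left(0 \right)} \right)} - 2691\right) + t{\left(Q \right)} = \left(- \frac{\sqrt{112 - \frac{3}{4}}}{4} - 2691\right) + \left(10 - 36\right) = \left(- \frac{\sqrt{\frac{445}{4}}}{4} - 2691\right) - 26 = \left(- \frac{\frac{1}{2} \sqrt{445}}{4} - 2691\right) - 26 = \left(- \frac{\sqrt{445}}{8} - 2691\right) - 26 = \left(-2691 - \frac{\sqrt{445}}{8}\right) - 26 = -2717 - \frac{\sqrt{445}}{8}$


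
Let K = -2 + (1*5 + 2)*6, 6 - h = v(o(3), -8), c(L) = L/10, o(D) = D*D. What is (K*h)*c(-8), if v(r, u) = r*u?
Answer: -2496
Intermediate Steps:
o(D) = D²
c(L) = L/10 (c(L) = L*(⅒) = L/10)
h = 78 (h = 6 - 3²*(-8) = 6 - 9*(-8) = 6 - 1*(-72) = 6 + 72 = 78)
K = 40 (K = -2 + (5 + 2)*6 = -2 + 7*6 = -2 + 42 = 40)
(K*h)*c(-8) = (40*78)*((⅒)*(-8)) = 3120*(-⅘) = -2496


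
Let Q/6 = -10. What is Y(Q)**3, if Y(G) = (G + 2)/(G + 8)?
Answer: 24389/17576 ≈ 1.3876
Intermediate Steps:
Q = -60 (Q = 6*(-10) = -60)
Y(G) = (2 + G)/(8 + G)
Y(Q)**3 = ((2 - 60)/(8 - 60))**3 = (-58/(-52))**3 = (-1/52*(-58))**3 = (29/26)**3 = 24389/17576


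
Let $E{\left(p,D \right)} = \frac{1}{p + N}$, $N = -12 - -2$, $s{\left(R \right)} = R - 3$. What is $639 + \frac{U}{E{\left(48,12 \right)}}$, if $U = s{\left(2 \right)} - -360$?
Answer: $14281$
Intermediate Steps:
$s{\left(R \right)} = -3 + R$
$N = -10$ ($N = -12 + 2 = -10$)
$E{\left(p,D \right)} = \frac{1}{-10 + p}$ ($E{\left(p,D \right)} = \frac{1}{p - 10} = \frac{1}{-10 + p}$)
$U = 359$ ($U = \left(-3 + 2\right) - -360 = -1 + 360 = 359$)
$639 + \frac{U}{E{\left(48,12 \right)}} = 639 + \frac{359}{\frac{1}{-10 + 48}} = 639 + \frac{359}{\frac{1}{38}} = 639 + 359 \frac{1}{\frac{1}{38}} = 639 + 359 \cdot 38 = 639 + 13642 = 14281$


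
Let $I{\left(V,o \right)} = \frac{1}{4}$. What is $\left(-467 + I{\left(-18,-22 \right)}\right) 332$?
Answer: $-154961$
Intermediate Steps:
$I{\left(V,o \right)} = \frac{1}{4}$
$\left(-467 + I{\left(-18,-22 \right)}\right) 332 = \left(-467 + \frac{1}{4}\right) 332 = \left(- \frac{1867}{4}\right) 332 = -154961$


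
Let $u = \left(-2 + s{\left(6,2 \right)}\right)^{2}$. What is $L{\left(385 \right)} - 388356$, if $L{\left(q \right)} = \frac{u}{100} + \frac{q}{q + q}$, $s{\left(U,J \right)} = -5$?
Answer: $- \frac{38835501}{100} \approx -3.8836 \cdot 10^{5}$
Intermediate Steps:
$u = 49$ ($u = \left(-2 - 5\right)^{2} = \left(-7\right)^{2} = 49$)
$L{\left(q \right)} = \frac{99}{100}$ ($L{\left(q \right)} = \frac{49}{100} + \frac{q}{q + q} = 49 \cdot \frac{1}{100} + \frac{q}{2 q} = \frac{49}{100} + q \frac{1}{2 q} = \frac{49}{100} + \frac{1}{2} = \frac{99}{100}$)
$L{\left(385 \right)} - 388356 = \frac{99}{100} - 388356 = - \frac{38835501}{100}$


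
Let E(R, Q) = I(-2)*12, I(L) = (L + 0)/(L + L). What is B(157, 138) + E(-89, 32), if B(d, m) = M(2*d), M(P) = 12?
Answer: 18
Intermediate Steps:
I(L) = ½ (I(L) = L/((2*L)) = L*(1/(2*L)) = ½)
B(d, m) = 12
E(R, Q) = 6 (E(R, Q) = (½)*12 = 6)
B(157, 138) + E(-89, 32) = 12 + 6 = 18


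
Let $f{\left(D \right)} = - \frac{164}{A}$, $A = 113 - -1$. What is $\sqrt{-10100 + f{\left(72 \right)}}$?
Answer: $\frac{i \sqrt{32819574}}{57} \approx 100.51 i$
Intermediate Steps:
$A = 114$ ($A = 113 + 1 = 114$)
$f{\left(D \right)} = - \frac{82}{57}$ ($f{\left(D \right)} = - \frac{164}{114} = \left(-164\right) \frac{1}{114} = - \frac{82}{57}$)
$\sqrt{-10100 + f{\left(72 \right)}} = \sqrt{-10100 - \frac{82}{57}} = \sqrt{- \frac{575782}{57}} = \frac{i \sqrt{32819574}}{57}$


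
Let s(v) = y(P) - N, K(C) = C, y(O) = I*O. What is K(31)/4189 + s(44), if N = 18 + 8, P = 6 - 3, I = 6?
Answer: -33481/4189 ≈ -7.9926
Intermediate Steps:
P = 3
y(O) = 6*O
N = 26
s(v) = -8 (s(v) = 6*3 - 1*26 = 18 - 26 = -8)
K(31)/4189 + s(44) = 31/4189 - 8 = -33481/4189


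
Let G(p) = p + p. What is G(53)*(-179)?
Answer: -18974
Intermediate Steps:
G(p) = 2*p
G(53)*(-179) = (2*53)*(-179) = 106*(-179) = -18974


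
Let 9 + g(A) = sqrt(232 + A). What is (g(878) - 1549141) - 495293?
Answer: -2044443 + sqrt(1110) ≈ -2.0444e+6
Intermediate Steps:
g(A) = -9 + sqrt(232 + A)
(g(878) - 1549141) - 495293 = ((-9 + sqrt(232 + 878)) - 1549141) - 495293 = ((-9 + sqrt(1110)) - 1549141) - 495293 = (-1549150 + sqrt(1110)) - 495293 = -2044443 + sqrt(1110)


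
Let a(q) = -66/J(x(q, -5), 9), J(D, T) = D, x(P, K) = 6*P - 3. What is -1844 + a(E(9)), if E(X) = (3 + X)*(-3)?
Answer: -134590/73 ≈ -1843.7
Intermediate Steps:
x(P, K) = -3 + 6*P
E(X) = -9 - 3*X
a(q) = -66/(-3 + 6*q)
-1844 + a(E(9)) = -1844 - 22/(-1 + 2*(-9 - 3*9)) = -1844 - 22/(-1 + 2*(-9 - 27)) = -1844 - 22/(-1 + 2*(-36)) = -1844 - 22/(-1 - 72) = -1844 - 22/(-73) = -1844 - 22*(-1/73) = -1844 + 22/73 = -134590/73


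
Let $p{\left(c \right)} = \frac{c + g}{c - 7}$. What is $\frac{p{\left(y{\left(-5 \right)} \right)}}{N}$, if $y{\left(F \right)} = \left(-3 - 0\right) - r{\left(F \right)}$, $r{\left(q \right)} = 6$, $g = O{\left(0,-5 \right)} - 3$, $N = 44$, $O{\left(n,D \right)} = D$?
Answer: $\frac{17}{704} \approx 0.024148$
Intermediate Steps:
$g = -8$ ($g = -5 - 3 = -8$)
$y{\left(F \right)} = -9$ ($y{\left(F \right)} = \left(-3 - 0\right) - 6 = \left(-3 + 0\right) - 6 = -3 - 6 = -9$)
$p{\left(c \right)} = \frac{-8 + c}{-7 + c}$ ($p{\left(c \right)} = \frac{c - 8}{c - 7} = \frac{-8 + c}{-7 + c}$)
$\frac{p{\left(y{\left(-5 \right)} \right)}}{N} = \frac{\frac{1}{-7 - 9} \left(-8 - 9\right)}{44} = \frac{1}{-16} \left(-17\right) \frac{1}{44} = \left(- \frac{1}{16}\right) \left(-17\right) \frac{1}{44} = \frac{17}{16} \cdot \frac{1}{44} = \frac{17}{704}$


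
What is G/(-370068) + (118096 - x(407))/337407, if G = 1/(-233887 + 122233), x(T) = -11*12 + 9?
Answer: 1628252846134925/4647170996353368 ≈ 0.35038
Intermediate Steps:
x(T) = -123 (x(T) = -132 + 9 = -123)
G = -1/111654 (G = 1/(-111654) = -1/111654 ≈ -8.9562e-6)
G/(-370068) + (118096 - x(407))/337407 = -1/111654/(-370068) + (118096 - 1*(-123))/337407 = -1/111654*(-1/370068) + (118096 + 123)*(1/337407) = 1/41319572472 + 118219*(1/337407) = 1/41319572472 + 118219/337407 = 1628252846134925/4647170996353368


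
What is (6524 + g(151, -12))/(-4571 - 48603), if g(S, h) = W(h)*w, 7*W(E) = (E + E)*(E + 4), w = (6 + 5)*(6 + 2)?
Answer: -31282/186109 ≈ -0.16808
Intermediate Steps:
w = 88 (w = 11*8 = 88)
W(E) = 2*E*(4 + E)/7 (W(E) = ((E + E)*(E + 4))/7 = ((2*E)*(4 + E))/7 = (2*E*(4 + E))/7 = 2*E*(4 + E)/7)
g(S, h) = 176*h*(4 + h)/7 (g(S, h) = (2*h*(4 + h)/7)*88 = 176*h*(4 + h)/7)
(6524 + g(151, -12))/(-4571 - 48603) = (6524 + (176/7)*(-12)*(4 - 12))/(-4571 - 48603) = (6524 + (176/7)*(-12)*(-8))/(-53174) = (6524 + 16896/7)*(-1/53174) = (62564/7)*(-1/53174) = -31282/186109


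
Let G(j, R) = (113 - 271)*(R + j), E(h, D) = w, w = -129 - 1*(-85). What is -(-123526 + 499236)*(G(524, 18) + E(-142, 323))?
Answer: 32190832800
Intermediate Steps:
w = -44 (w = -129 + 85 = -44)
E(h, D) = -44
G(j, R) = -158*R - 158*j (G(j, R) = -158*(R + j) = -158*R - 158*j)
-(-123526 + 499236)*(G(524, 18) + E(-142, 323)) = -(-123526 + 499236)*((-158*18 - 158*524) - 44) = -375710*((-2844 - 82792) - 44) = -375710*(-85636 - 44) = -375710*(-85680) = -1*(-32190832800) = 32190832800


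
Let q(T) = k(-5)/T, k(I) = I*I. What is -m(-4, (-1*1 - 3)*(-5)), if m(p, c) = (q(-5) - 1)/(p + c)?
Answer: 3/8 ≈ 0.37500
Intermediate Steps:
k(I) = I²
q(T) = 25/T (q(T) = (-5)²/T = 25/T)
m(p, c) = -6/(c + p) (m(p, c) = (25/(-5) - 1)/(p + c) = (25*(-⅕) - 1)/(c + p) = (-5 - 1)/(c + p) = -6/(c + p))
-m(-4, (-1*1 - 3)*(-5)) = -(-6)/((-1*1 - 3)*(-5) - 4) = -(-6)/((-1 - 3)*(-5) - 4) = -(-6)/(-4*(-5) - 4) = -(-6)/(20 - 4) = -(-6)/16 = -1*(-3/8) = 3/8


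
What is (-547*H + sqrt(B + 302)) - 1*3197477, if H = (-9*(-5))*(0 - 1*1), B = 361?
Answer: -3172862 + sqrt(663) ≈ -3.1728e+6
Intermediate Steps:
H = -45 (H = 45*(0 - 1) = 45*(-1) = -45)
(-547*H + sqrt(B + 302)) - 1*3197477 = (-547*(-45) + sqrt(361 + 302)) - 1*3197477 = (24615 + sqrt(663)) - 3197477 = -3172862 + sqrt(663)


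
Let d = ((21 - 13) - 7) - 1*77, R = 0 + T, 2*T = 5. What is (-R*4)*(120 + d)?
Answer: -440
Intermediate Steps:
T = 5/2 (T = (½)*5 = 5/2 ≈ 2.5000)
R = 5/2 (R = 0 + 5/2 = 5/2 ≈ 2.5000)
d = -76 (d = (8 - 7) - 77 = 1 - 77 = -76)
(-R*4)*(120 + d) = (-1*5/2*4)*(120 - 76) = -5/2*4*44 = -10*44 = -440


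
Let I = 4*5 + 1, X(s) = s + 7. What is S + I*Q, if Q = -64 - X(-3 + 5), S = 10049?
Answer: 8516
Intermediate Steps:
X(s) = 7 + s
I = 21 (I = 20 + 1 = 21)
Q = -73 (Q = -64 - (7 + (-3 + 5)) = -64 - (7 + 2) = -64 - 1*9 = -64 - 9 = -73)
S + I*Q = 10049 + 21*(-73) = 10049 - 1533 = 8516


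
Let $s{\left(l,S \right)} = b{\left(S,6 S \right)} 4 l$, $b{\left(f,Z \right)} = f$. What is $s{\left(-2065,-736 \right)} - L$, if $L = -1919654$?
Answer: $7999014$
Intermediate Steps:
$s{\left(l,S \right)} = 4 S l$ ($s{\left(l,S \right)} = S 4 l = 4 S l$)
$s{\left(-2065,-736 \right)} - L = 4 \left(-736\right) \left(-2065\right) - -1919654 = 6079360 + 1919654 = 7999014$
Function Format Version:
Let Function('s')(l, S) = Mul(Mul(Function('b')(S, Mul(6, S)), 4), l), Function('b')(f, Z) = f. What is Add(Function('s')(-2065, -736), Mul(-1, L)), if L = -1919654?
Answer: 7999014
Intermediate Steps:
Function('s')(l, S) = Mul(4, S, l) (Function('s')(l, S) = Mul(Mul(S, 4), l) = Mul(Mul(4, S), l) = Mul(4, S, l))
Add(Function('s')(-2065, -736), Mul(-1, L)) = Add(Mul(4, -736, -2065), Mul(-1, -1919654)) = Add(6079360, 1919654) = 7999014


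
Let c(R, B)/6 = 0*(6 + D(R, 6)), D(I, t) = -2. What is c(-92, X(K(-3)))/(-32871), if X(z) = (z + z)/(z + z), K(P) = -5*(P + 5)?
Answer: 0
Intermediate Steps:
K(P) = -25 - 5*P (K(P) = -5*(5 + P) = -25 - 5*P)
X(z) = 1 (X(z) = (2*z)/((2*z)) = (2*z)*(1/(2*z)) = 1)
c(R, B) = 0 (c(R, B) = 6*(0*(6 - 2)) = 6*(0*4) = 6*0 = 0)
c(-92, X(K(-3)))/(-32871) = 0/(-32871) = 0*(-1/32871) = 0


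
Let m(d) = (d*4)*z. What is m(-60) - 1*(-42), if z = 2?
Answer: -438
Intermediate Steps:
m(d) = 8*d (m(d) = (d*4)*2 = (4*d)*2 = 8*d)
m(-60) - 1*(-42) = 8*(-60) - 1*(-42) = -480 + 42 = -438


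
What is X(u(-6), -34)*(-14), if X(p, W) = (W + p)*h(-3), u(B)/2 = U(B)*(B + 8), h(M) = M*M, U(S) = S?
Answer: 7308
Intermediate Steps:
h(M) = M**2
u(B) = 2*B*(8 + B) (u(B) = 2*(B*(B + 8)) = 2*(B*(8 + B)) = 2*B*(8 + B))
X(p, W) = 9*W + 9*p (X(p, W) = (W + p)*(-3)**2 = (W + p)*9 = 9*W + 9*p)
X(u(-6), -34)*(-14) = (9*(-34) + 9*(2*(-6)*(8 - 6)))*(-14) = (-306 + 9*(2*(-6)*2))*(-14) = (-306 + 9*(-24))*(-14) = (-306 - 216)*(-14) = -522*(-14) = 7308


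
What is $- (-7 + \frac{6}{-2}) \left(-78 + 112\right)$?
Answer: $340$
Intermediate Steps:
$- (-7 + \frac{6}{-2}) \left(-78 + 112\right) = - (-7 + 6 \left(- \frac{1}{2}\right)) 34 = - (-7 - 3) 34 = \left(-1\right) \left(-10\right) 34 = 10 \cdot 34 = 340$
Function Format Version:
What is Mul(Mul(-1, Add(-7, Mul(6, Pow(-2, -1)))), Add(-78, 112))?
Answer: 340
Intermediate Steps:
Mul(Mul(-1, Add(-7, Mul(6, Pow(-2, -1)))), Add(-78, 112)) = Mul(Mul(-1, Add(-7, Mul(6, Rational(-1, 2)))), 34) = Mul(Mul(-1, Add(-7, -3)), 34) = Mul(Mul(-1, -10), 34) = Mul(10, 34) = 340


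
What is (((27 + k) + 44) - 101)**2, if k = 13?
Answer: 289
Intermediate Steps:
(((27 + k) + 44) - 101)**2 = (((27 + 13) + 44) - 101)**2 = ((40 + 44) - 101)**2 = (84 - 101)**2 = (-17)**2 = 289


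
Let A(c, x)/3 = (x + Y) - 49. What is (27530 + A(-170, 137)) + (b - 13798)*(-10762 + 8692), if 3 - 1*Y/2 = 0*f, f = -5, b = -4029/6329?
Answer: 180952374118/6329 ≈ 2.8591e+7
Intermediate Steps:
b = -4029/6329 (b = -4029*1/6329 = -4029/6329 ≈ -0.63659)
Y = 6 (Y = 6 - 0*(-5) = 6 - 2*0 = 6 + 0 = 6)
A(c, x) = -129 + 3*x (A(c, x) = 3*((x + 6) - 49) = 3*((6 + x) - 49) = 3*(-43 + x) = -129 + 3*x)
(27530 + A(-170, 137)) + (b - 13798)*(-10762 + 8692) = (27530 + (-129 + 3*137)) + (-4029/6329 - 13798)*(-10762 + 8692) = (27530 + (-129 + 411)) - 87331571/6329*(-2070) = (27530 + 282) + 180776351970/6329 = 27812 + 180776351970/6329 = 180952374118/6329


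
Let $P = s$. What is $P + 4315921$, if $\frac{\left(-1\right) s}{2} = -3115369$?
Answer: $10546659$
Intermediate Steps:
$s = 6230738$ ($s = \left(-2\right) \left(-3115369\right) = 6230738$)
$P = 6230738$
$P + 4315921 = 6230738 + 4315921 = 10546659$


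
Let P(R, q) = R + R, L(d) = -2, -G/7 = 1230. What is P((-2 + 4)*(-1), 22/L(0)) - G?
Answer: 8606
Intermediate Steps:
G = -8610 (G = -7*1230 = -8610)
P(R, q) = 2*R
P((-2 + 4)*(-1), 22/L(0)) - G = 2*((-2 + 4)*(-1)) - 1*(-8610) = 2*(2*(-1)) + 8610 = 2*(-2) + 8610 = -4 + 8610 = 8606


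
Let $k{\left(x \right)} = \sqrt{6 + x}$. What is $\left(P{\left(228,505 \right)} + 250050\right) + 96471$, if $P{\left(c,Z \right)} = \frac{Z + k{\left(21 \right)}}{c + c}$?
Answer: $\frac{158014081}{456} + \frac{\sqrt{3}}{152} \approx 3.4652 \cdot 10^{5}$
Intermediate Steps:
$P{\left(c,Z \right)} = \frac{Z + 3 \sqrt{3}}{2 c}$ ($P{\left(c,Z \right)} = \frac{Z + \sqrt{6 + 21}}{c + c} = \frac{Z + \sqrt{27}}{2 c} = \left(Z + 3 \sqrt{3}\right) \frac{1}{2 c} = \frac{Z + 3 \sqrt{3}}{2 c}$)
$\left(P{\left(228,505 \right)} + 250050\right) + 96471 = \left(\frac{505 + 3 \sqrt{3}}{2 \cdot 228} + 250050\right) + 96471 = \left(\frac{1}{2} \cdot \frac{1}{228} \left(505 + 3 \sqrt{3}\right) + 250050\right) + 96471 = \left(\left(\frac{505}{456} + \frac{\sqrt{3}}{152}\right) + 250050\right) + 96471 = \left(\frac{114023305}{456} + \frac{\sqrt{3}}{152}\right) + 96471 = \frac{158014081}{456} + \frac{\sqrt{3}}{152}$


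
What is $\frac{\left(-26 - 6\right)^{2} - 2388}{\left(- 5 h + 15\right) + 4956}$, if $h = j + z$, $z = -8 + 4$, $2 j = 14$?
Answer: $- \frac{341}{1239} \approx -0.27522$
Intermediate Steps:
$j = 7$ ($j = \frac{1}{2} \cdot 14 = 7$)
$z = -4$
$h = 3$ ($h = 7 - 4 = 3$)
$\frac{\left(-26 - 6\right)^{2} - 2388}{\left(- 5 h + 15\right) + 4956} = \frac{\left(-26 - 6\right)^{2} - 2388}{\left(\left(-5\right) 3 + 15\right) + 4956} = \frac{\left(-32\right)^{2} - 2388}{\left(-15 + 15\right) + 4956} = \frac{1024 - 2388}{0 + 4956} = - \frac{1364}{4956} = \left(-1364\right) \frac{1}{4956} = - \frac{341}{1239}$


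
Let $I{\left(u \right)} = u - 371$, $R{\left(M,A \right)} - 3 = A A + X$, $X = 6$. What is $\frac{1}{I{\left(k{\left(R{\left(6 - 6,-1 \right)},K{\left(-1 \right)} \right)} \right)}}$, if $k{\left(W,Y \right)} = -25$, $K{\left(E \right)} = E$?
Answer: $- \frac{1}{396} \approx -0.0025253$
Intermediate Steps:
$R{\left(M,A \right)} = 9 + A^{2}$ ($R{\left(M,A \right)} = 3 + \left(A A + 6\right) = 3 + \left(A^{2} + 6\right) = 3 + \left(6 + A^{2}\right) = 9 + A^{2}$)
$I{\left(u \right)} = -371 + u$
$\frac{1}{I{\left(k{\left(R{\left(6 - 6,-1 \right)},K{\left(-1 \right)} \right)} \right)}} = \frac{1}{-371 - 25} = \frac{1}{-396} = - \frac{1}{396}$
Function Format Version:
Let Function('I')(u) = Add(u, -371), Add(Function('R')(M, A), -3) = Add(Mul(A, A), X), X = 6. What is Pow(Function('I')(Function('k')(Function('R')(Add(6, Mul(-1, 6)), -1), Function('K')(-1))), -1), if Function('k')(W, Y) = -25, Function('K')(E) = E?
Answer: Rational(-1, 396) ≈ -0.0025253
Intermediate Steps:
Function('R')(M, A) = Add(9, Pow(A, 2)) (Function('R')(M, A) = Add(3, Add(Mul(A, A), 6)) = Add(3, Add(Pow(A, 2), 6)) = Add(3, Add(6, Pow(A, 2))) = Add(9, Pow(A, 2)))
Function('I')(u) = Add(-371, u)
Pow(Function('I')(Function('k')(Function('R')(Add(6, Mul(-1, 6)), -1), Function('K')(-1))), -1) = Pow(Add(-371, -25), -1) = Pow(-396, -1) = Rational(-1, 396)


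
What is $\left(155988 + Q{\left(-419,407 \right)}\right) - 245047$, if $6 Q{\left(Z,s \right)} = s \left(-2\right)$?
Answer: $- \frac{267584}{3} \approx -89195.0$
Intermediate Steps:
$Q{\left(Z,s \right)} = - \frac{s}{3}$ ($Q{\left(Z,s \right)} = \frac{s \left(-2\right)}{6} = \frac{\left(-2\right) s}{6} = - \frac{s}{3}$)
$\left(155988 + Q{\left(-419,407 \right)}\right) - 245047 = \left(155988 - \frac{407}{3}\right) - 245047 = \frac{467557}{3} - 245047 = - \frac{267584}{3}$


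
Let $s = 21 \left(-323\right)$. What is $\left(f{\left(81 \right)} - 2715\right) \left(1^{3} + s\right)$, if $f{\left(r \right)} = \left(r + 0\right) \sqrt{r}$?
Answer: $13469052$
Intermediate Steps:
$f{\left(r \right)} = r^{\frac{3}{2}}$ ($f{\left(r \right)} = r \sqrt{r} = r^{\frac{3}{2}}$)
$s = -6783$
$\left(f{\left(81 \right)} - 2715\right) \left(1^{3} + s\right) = \left(81^{\frac{3}{2}} - 2715\right) \left(1^{3} - 6783\right) = \left(729 - 2715\right) \left(1 - 6783\right) = \left(-1986\right) \left(-6782\right) = 13469052$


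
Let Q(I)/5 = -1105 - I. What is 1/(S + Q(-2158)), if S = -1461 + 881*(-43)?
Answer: -1/34079 ≈ -2.9344e-5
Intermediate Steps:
Q(I) = -5525 - 5*I (Q(I) = 5*(-1105 - I) = -5525 - 5*I)
S = -39344 (S = -1461 - 37883 = -39344)
1/(S + Q(-2158)) = 1/(-39344 + (-5525 - 5*(-2158))) = 1/(-39344 + (-5525 + 10790)) = 1/(-39344 + 5265) = 1/(-34079) = -1/34079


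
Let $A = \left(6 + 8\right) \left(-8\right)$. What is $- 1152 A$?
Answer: $129024$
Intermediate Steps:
$A = -112$ ($A = 14 \left(-8\right) = -112$)
$- 1152 A = \left(-1152\right) \left(-112\right) = 129024$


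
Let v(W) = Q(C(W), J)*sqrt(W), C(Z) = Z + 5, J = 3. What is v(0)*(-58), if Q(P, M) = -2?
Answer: 0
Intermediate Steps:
C(Z) = 5 + Z
v(W) = -2*sqrt(W)
v(0)*(-58) = -2*sqrt(0)*(-58) = -2*0*(-58) = 0*(-58) = 0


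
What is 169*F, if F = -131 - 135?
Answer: -44954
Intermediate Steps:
F = -266
169*F = 169*(-266) = -44954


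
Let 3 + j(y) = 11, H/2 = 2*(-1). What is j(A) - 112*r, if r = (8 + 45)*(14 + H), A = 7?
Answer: -59352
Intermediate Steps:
H = -4 (H = 2*(2*(-1)) = 2*(-2) = -4)
j(y) = 8 (j(y) = -3 + 11 = 8)
r = 530 (r = (8 + 45)*(14 - 4) = 53*10 = 530)
j(A) - 112*r = 8 - 112*530 = 8 - 59360 = -59352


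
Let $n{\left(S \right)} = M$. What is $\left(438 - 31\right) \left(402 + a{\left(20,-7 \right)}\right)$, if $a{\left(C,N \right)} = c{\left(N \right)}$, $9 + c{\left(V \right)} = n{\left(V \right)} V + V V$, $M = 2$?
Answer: $174196$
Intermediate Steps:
$n{\left(S \right)} = 2$
$c{\left(V \right)} = -9 + V^{2} + 2 V$ ($c{\left(V \right)} = -9 + \left(2 V + V V\right) = -9 + \left(2 V + V^{2}\right) = -9 + \left(V^{2} + 2 V\right) = -9 + V^{2} + 2 V$)
$a{\left(C,N \right)} = -9 + N^{2} + 2 N$
$\left(438 - 31\right) \left(402 + a{\left(20,-7 \right)}\right) = \left(438 - 31\right) \left(402 + \left(-9 + \left(-7\right)^{2} + 2 \left(-7\right)\right)\right) = 407 \left(402 - -26\right) = 407 \left(402 + 26\right) = 407 \cdot 428 = 174196$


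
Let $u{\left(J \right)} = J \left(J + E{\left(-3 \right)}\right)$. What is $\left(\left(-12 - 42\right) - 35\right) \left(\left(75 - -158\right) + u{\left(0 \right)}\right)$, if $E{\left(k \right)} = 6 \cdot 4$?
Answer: $-20737$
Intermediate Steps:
$E{\left(k \right)} = 24$
$u{\left(J \right)} = J \left(24 + J\right)$ ($u{\left(J \right)} = J \left(J + 24\right) = J \left(24 + J\right)$)
$\left(\left(-12 - 42\right) - 35\right) \left(\left(75 - -158\right) + u{\left(0 \right)}\right) = \left(\left(-12 - 42\right) - 35\right) \left(\left(75 - -158\right) + 0 \left(24 + 0\right)\right) = \left(-54 - 35\right) \left(\left(75 + 158\right) + 0 \cdot 24\right) = - 89 \left(233 + 0\right) = \left(-89\right) 233 = -20737$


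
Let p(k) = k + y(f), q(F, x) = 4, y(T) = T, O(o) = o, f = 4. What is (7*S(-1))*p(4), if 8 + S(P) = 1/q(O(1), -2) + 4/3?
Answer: -1078/3 ≈ -359.33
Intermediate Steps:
p(k) = 4 + k (p(k) = k + 4 = 4 + k)
S(P) = -77/12 (S(P) = -8 + (1/4 + 4/3) = -8 + (1*(¼) + 4*(⅓)) = -8 + (¼ + 4/3) = -8 + 19/12 = -77/12)
(7*S(-1))*p(4) = (7*(-77/12))*(4 + 4) = -539/12*8 = -1078/3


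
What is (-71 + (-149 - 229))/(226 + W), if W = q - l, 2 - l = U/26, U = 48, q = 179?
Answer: -5837/5263 ≈ -1.1091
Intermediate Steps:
l = 2/13 (l = 2 - 48/26 = 2 - 1*24/13 = 2 - 24/13 = 2/13 ≈ 0.15385)
W = 2325/13 (W = 179 - 1*2/13 = 179 - 2/13 = 2325/13 ≈ 178.85)
(-71 + (-149 - 229))/(226 + W) = (-71 + (-149 - 229))/(226 + 2325/13) = (-71 - 378)/(5263/13) = -449*13/5263 = -5837/5263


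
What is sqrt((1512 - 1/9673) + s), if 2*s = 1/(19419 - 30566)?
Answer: sqrt(70315345933016855974)/215649862 ≈ 38.884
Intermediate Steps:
s = -1/22294 (s = 1/(2*(19419 - 30566)) = (1/2)/(-11147) = (1/2)*(-1/11147) = -1/22294 ≈ -4.4855e-5)
sqrt((1512 - 1/9673) + s) = sqrt((1512 - 1/9673) - 1/22294) = sqrt(14625575/9673 - 1/22294) = sqrt(326062559377/215649862) = sqrt(70315345933016855974)/215649862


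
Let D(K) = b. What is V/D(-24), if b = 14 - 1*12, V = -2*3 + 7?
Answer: ½ ≈ 0.50000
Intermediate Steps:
V = 1 (V = -6 + 7 = 1)
b = 2 (b = 14 - 12 = 2)
D(K) = 2
V/D(-24) = 1/2 = 1*(½) = ½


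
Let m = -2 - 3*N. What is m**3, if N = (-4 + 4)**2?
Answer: -8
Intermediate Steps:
N = 0 (N = 0**2 = 0)
m = -2 (m = -2 - 3*0 = -2 + 0 = -2)
m**3 = (-2)**3 = -8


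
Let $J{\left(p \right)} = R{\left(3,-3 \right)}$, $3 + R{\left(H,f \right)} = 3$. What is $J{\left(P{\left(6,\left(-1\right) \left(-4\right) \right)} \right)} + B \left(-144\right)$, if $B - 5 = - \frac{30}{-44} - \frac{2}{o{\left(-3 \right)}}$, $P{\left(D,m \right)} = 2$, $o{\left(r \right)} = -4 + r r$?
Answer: $- \frac{41832}{55} \approx -760.58$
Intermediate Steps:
$R{\left(H,f \right)} = 0$ ($R{\left(H,f \right)} = -3 + 3 = 0$)
$o{\left(r \right)} = -4 + r^{2}$
$J{\left(p \right)} = 0$
$B = \frac{581}{110}$ ($B = 5 - \left(- \frac{15}{22} + \frac{2}{-4 + \left(-3\right)^{2}}\right) = 5 - \left(- \frac{15}{22} + \frac{2}{-4 + 9}\right) = 5 + \left(\frac{15}{22} - \frac{2}{5}\right) = 5 + \frac{31}{110} = \frac{581}{110} \approx 5.2818$)
$J{\left(P{\left(6,\left(-1\right) \left(-4\right) \right)} \right)} + B \left(-144\right) = 0 + \frac{581}{110} \left(-144\right) = 0 - \frac{41832}{55} = - \frac{41832}{55}$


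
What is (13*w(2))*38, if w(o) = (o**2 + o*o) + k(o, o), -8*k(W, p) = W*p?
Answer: 3705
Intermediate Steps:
k(W, p) = -W*p/8
w(o) = 15*o**2/8 (w(o) = (o**2 + o*o) - o*o/8 = (o**2 + o**2) - o**2/8 = 2*o**2 - o**2/8 = 15*o**2/8)
(13*w(2))*38 = (13*((15/8)*2**2))*38 = (13*((15/8)*4))*38 = (13*(15/2))*38 = (195/2)*38 = 3705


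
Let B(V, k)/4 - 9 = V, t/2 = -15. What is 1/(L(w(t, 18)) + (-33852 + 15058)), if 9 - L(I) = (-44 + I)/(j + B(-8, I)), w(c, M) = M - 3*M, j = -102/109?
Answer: -167/3132735 ≈ -5.3308e-5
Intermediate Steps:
t = -30 (t = 2*(-15) = -30)
B(V, k) = 36 + 4*V
j = -102/109 (j = -102*1/109 = -102/109 ≈ -0.93578)
w(c, M) = -2*M
L(I) = 3901/167 - 109*I/334 (L(I) = 9 - (-44 + I)/(-102/109 + (36 + 4*(-8))) = 9 - (-44 + I)/(-102/109 + (36 - 32)) = 9 - (-44 + I)/(-102/109 + 4) = 9 - (-44 + I)/334/109 = 9 - (-44 + I)*109/334 = 9 - (-2398/167 + 109*I/334) = 9 + (2398/167 - 109*I/334) = 3901/167 - 109*I/334)
1/(L(w(t, 18)) + (-33852 + 15058)) = 1/((3901/167 - (-109)*18/167) + (-33852 + 15058)) = 1/((3901/167 - 109/334*(-36)) - 18794) = 1/((3901/167 + 1962/167) - 18794) = 1/(5863/167 - 18794) = 1/(-3132735/167) = -167/3132735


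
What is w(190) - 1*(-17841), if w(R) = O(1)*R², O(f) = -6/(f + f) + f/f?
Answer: -54359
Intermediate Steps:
O(f) = 1 - 3/f (O(f) = -6*1/(2*f) + 1 = -3/f + 1 = 1 - 3/f)
w(R) = -2*R² (w(R) = ((-3 + 1)/1)*R² = (1*(-2))*R² = -2*R²)
w(190) - 1*(-17841) = -2*190² - 1*(-17841) = -2*36100 + 17841 = -72200 + 17841 = -54359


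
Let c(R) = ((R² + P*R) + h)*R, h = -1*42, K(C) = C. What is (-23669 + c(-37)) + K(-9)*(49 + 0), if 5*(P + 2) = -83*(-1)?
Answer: -266108/5 ≈ -53222.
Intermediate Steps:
h = -42
P = 73/5 (P = -2 + (-83*(-1))/5 = -2 + (⅕)*83 = -2 + 83/5 = 73/5 ≈ 14.600)
c(R) = R*(-42 + R² + 73*R/5) (c(R) = ((R² + 73*R/5) - 42)*R = (-42 + R² + 73*R/5)*R = R*(-42 + R² + 73*R/5))
(-23669 + c(-37)) + K(-9)*(49 + 0) = (-23669 + (⅕)*(-37)*(-210 + 5*(-37)² + 73*(-37))) - 9*(49 + 0) = (-23669 + (⅕)*(-37)*(-210 + 5*1369 - 2701)) - 9*49 = (-23669 + (⅕)*(-37)*(-210 + 6845 - 2701)) - 441 = (-23669 + (⅕)*(-37)*3934) - 441 = (-23669 - 145558/5) - 441 = -263903/5 - 441 = -266108/5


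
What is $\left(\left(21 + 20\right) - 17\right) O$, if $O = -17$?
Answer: $-408$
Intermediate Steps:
$\left(\left(21 + 20\right) - 17\right) O = \left(\left(21 + 20\right) - 17\right) \left(-17\right) = \left(41 - 17\right) \left(-17\right) = 24 \left(-17\right) = -408$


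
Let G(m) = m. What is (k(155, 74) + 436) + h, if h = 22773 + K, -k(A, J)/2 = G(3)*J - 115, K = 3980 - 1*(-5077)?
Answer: 32052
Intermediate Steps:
K = 9057 (K = 3980 + 5077 = 9057)
k(A, J) = 230 - 6*J (k(A, J) = -2*(3*J - 115) = -2*(-115 + 3*J) = 230 - 6*J)
h = 31830 (h = 22773 + 9057 = 31830)
(k(155, 74) + 436) + h = ((230 - 6*74) + 436) + 31830 = ((230 - 444) + 436) + 31830 = (-214 + 436) + 31830 = 222 + 31830 = 32052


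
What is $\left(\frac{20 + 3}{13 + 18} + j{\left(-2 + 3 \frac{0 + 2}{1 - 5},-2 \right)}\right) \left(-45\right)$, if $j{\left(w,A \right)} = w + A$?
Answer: $\frac{13275}{62} \approx 214.11$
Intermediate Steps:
$j{\left(w,A \right)} = A + w$
$\left(\frac{20 + 3}{13 + 18} + j{\left(-2 + 3 \frac{0 + 2}{1 - 5},-2 \right)}\right) \left(-45\right) = \left(\frac{20 + 3}{13 + 18} - \left(4 - \frac{3 \left(0 + 2\right)}{1 - 5}\right)\right) \left(-45\right) = \left(\frac{23}{31} - \left(4 - \frac{6}{-4}\right)\right) \left(-45\right) = \left(23 \cdot \frac{1}{31} - \left(4 - 6 \left(- \frac{1}{4}\right)\right)\right) \left(-45\right) = \left(\frac{23}{31} + \left(-2 + \left(-2 + 3 \left(- \frac{1}{2}\right)\right)\right)\right) \left(-45\right) = \left(\frac{23}{31} - \frac{11}{2}\right) \left(-45\right) = \left(- \frac{295}{62}\right) \left(-45\right) = \frac{13275}{62}$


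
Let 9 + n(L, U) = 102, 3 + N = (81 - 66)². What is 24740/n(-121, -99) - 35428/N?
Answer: 122082/1147 ≈ 106.44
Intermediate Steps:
N = 222 (N = -3 + (81 - 66)² = -3 + 15² = -3 + 225 = 222)
n(L, U) = 93 (n(L, U) = -9 + 102 = 93)
24740/n(-121, -99) - 35428/N = 24740/93 - 35428/222 = 24740*(1/93) - 35428*1/222 = 24740/93 - 17714/111 = 122082/1147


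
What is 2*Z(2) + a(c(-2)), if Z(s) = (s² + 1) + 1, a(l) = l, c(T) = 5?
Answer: 17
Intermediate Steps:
Z(s) = 2 + s² (Z(s) = (1 + s²) + 1 = 2 + s²)
2*Z(2) + a(c(-2)) = 2*(2 + 2²) + 5 = 2*(2 + 4) + 5 = 2*6 + 5 = 12 + 5 = 17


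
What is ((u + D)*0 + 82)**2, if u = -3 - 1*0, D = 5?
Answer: 6724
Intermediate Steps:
u = -3 (u = -3 + 0 = -3)
((u + D)*0 + 82)**2 = ((-3 + 5)*0 + 82)**2 = (2*0 + 82)**2 = (0 + 82)**2 = 82**2 = 6724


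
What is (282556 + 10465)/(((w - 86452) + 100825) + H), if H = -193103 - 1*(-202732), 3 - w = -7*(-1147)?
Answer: 293021/15976 ≈ 18.341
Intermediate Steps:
w = -8026 (w = 3 - (-7)*(-1147) = 3 - 1*8029 = 3 - 8029 = -8026)
H = 9629 (H = -193103 + 202732 = 9629)
(282556 + 10465)/(((w - 86452) + 100825) + H) = (282556 + 10465)/(((-8026 - 86452) + 100825) + 9629) = 293021/((-94478 + 100825) + 9629) = 293021/(6347 + 9629) = 293021/15976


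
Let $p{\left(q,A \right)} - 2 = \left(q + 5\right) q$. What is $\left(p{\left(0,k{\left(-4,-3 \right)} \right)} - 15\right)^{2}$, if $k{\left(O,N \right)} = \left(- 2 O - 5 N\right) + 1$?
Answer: $169$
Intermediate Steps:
$k{\left(O,N \right)} = 1 - 5 N - 2 O$ ($k{\left(O,N \right)} = \left(- 5 N - 2 O\right) + 1 = 1 - 5 N - 2 O$)
$p{\left(q,A \right)} = 2 + q \left(5 + q\right)$ ($p{\left(q,A \right)} = 2 + \left(q + 5\right) q = 2 + \left(5 + q\right) q = 2 + q \left(5 + q\right)$)
$\left(p{\left(0,k{\left(-4,-3 \right)} \right)} - 15\right)^{2} = \left(\left(2 + 0^{2} + 5 \cdot 0\right) - 15\right)^{2} = \left(\left(2 + 0 + 0\right) - 15\right)^{2} = \left(2 - 15\right)^{2} = \left(-13\right)^{2} = 169$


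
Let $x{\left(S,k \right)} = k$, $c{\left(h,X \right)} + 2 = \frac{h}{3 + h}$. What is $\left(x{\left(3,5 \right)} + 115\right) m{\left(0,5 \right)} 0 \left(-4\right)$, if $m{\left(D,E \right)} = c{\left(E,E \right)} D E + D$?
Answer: $0$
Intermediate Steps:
$c{\left(h,X \right)} = -2 + \frac{h}{3 + h}$
$m{\left(D,E \right)} = D + \frac{D E \left(-6 - E\right)}{3 + E}$ ($m{\left(D,E \right)} = \frac{-6 - E}{3 + E} D E + D = \frac{D \left(-6 - E\right)}{3 + E} E + D = \frac{D E \left(-6 - E\right)}{3 + E} + D = D + \frac{D E \left(-6 - E\right)}{3 + E}$)
$\left(x{\left(3,5 \right)} + 115\right) m{\left(0,5 \right)} 0 \left(-4\right) = \left(5 + 115\right) \frac{0 \left(3 - 5^{2} - 25\right)}{3 + 5} \cdot 0 \left(-4\right) = 120 \frac{0 \left(3 - 25 - 25\right)}{8} \cdot 0 \left(-4\right) = 120 \cdot 0 \cdot \frac{1}{8} \left(3 - 25 - 25\right) 0 \left(-4\right) = 120 \cdot 0 \cdot \frac{1}{8} \left(-47\right) 0 \left(-4\right) = 120 \cdot 0 \cdot 0 \left(-4\right) = 120 \cdot 0 \left(-4\right) = 120 \cdot 0 = 0$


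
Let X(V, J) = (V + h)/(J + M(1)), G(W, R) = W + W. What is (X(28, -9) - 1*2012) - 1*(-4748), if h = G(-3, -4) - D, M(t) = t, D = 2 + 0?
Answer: 5467/2 ≈ 2733.5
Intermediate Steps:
G(W, R) = 2*W
D = 2
h = -8 (h = 2*(-3) - 1*2 = -6 - 2 = -8)
X(V, J) = (-8 + V)/(1 + J) (X(V, J) = (V - 8)/(J + 1) = (-8 + V)/(1 + J))
(X(28, -9) - 1*2012) - 1*(-4748) = ((-8 + 28)/(1 - 9) - 1*2012) - 1*(-4748) = (20/(-8) - 2012) + 4748 = (-⅛*20 - 2012) + 4748 = (-5/2 - 2012) + 4748 = -4029/2 + 4748 = 5467/2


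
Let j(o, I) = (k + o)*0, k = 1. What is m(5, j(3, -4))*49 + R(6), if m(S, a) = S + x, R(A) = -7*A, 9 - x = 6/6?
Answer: 595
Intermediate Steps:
x = 8 (x = 9 - 6/6 = 9 - 1*1 = 9 - 1 = 8)
j(o, I) = 0 (j(o, I) = (1 + o)*0 = 0)
m(S, a) = 8 + S (m(S, a) = S + 8 = 8 + S)
m(5, j(3, -4))*49 + R(6) = (8 + 5)*49 - 7*6 = 13*49 - 42 = 637 - 42 = 595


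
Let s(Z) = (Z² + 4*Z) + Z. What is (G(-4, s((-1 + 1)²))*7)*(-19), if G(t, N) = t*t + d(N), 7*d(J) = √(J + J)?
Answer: -2128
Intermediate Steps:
d(J) = √2*√J/7 (d(J) = √(J + J)/7 = √(2*J)/7 = (√2*√J)/7 = √2*√J/7)
s(Z) = Z² + 5*Z
G(t, N) = t² + √2*√N/7 (G(t, N) = t*t + √2*√N/7 = t² + √2*√N/7)
(G(-4, s((-1 + 1)²))*7)*(-19) = (((-4)² + √2*√((-1 + 1)²*(5 + (-1 + 1)²))/7)*7)*(-19) = ((16 + √2*√(0²*(5 + 0²))/7)*7)*(-19) = ((16 + √2*√(0*(5 + 0))/7)*7)*(-19) = ((16 + √2*√(0*5)/7)*7)*(-19) = ((16 + √2*√0/7)*7)*(-19) = ((16 + (⅐)*√2*0)*7)*(-19) = ((16 + 0)*7)*(-19) = (16*7)*(-19) = 112*(-19) = -2128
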